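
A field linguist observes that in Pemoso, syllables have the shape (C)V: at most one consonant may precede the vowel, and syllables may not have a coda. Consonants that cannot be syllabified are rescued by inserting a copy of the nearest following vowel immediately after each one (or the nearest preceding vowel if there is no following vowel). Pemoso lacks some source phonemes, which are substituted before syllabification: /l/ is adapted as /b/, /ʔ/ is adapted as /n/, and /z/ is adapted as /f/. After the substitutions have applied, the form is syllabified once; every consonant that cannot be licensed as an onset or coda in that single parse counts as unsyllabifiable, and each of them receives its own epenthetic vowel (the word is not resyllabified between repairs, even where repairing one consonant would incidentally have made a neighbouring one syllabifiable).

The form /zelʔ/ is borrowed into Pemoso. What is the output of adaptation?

febene

Substitution: /z/ → /f/, /l/ → /b/, /ʔ/ → /n/, giving /febn/.
Syllabifying with onset maximization leaves /b/, /n/ stranded (no codas are permitted; onsets are limited to one consonant).
Inserting the epenthetic vowel yields /b/ → /be/, /n/ → /ne/.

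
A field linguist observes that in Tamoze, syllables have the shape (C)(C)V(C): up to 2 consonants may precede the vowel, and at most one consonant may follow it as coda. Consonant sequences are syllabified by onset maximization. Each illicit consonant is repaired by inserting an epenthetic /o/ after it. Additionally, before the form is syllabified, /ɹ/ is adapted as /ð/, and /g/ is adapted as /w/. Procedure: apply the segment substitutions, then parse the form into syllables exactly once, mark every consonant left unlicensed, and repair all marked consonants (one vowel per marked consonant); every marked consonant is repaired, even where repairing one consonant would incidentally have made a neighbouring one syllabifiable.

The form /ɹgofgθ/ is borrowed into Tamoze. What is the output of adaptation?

Substitution: /ɹ/ → /ð/, /g/ → /w/, giving /ðwofwθ/.
Under (C)(C)V(C), the unsyllabifiable consonants are /w/, /θ/ (at most one coda consonant is licensed; onsets may contain at most 2 consonants).
Each unlicensed consonant becomes the onset of a new syllable: /w/ → /wo/, /θ/ → /θo/.

ðwofwoθo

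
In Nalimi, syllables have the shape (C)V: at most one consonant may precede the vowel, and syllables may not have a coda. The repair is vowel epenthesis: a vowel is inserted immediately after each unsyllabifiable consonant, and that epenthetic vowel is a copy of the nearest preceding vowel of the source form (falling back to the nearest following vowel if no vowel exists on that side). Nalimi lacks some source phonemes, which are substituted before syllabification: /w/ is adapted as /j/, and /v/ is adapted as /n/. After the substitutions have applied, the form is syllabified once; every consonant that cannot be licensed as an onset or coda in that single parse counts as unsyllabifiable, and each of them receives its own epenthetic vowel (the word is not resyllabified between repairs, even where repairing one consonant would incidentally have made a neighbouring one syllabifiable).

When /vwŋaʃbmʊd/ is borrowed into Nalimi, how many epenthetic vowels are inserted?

After substitution the input is /njŋaʃbmʊd/.
The unsyllabifiable consonants are /n/, /j/, /ʃ/, /b/, /d/; each receives one epenthetic vowel.

5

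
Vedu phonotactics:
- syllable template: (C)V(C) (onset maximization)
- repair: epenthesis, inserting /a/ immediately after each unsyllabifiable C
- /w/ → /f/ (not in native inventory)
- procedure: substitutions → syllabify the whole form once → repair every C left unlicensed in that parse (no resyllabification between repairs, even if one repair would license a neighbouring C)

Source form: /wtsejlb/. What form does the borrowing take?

fatasejlaba

Substitution: /w/ → /f/, giving /ftsejlb/.
Syllabifying with onset maximization leaves /f/, /t/, /l/, /b/ stranded (at most one coda consonant is licensed; onsets are limited to one consonant).
Each unlicensed consonant becomes the onset of a new syllable: /f/ → /fa/, /t/ → /ta/, /l/ → /la/, /b/ → /ba/.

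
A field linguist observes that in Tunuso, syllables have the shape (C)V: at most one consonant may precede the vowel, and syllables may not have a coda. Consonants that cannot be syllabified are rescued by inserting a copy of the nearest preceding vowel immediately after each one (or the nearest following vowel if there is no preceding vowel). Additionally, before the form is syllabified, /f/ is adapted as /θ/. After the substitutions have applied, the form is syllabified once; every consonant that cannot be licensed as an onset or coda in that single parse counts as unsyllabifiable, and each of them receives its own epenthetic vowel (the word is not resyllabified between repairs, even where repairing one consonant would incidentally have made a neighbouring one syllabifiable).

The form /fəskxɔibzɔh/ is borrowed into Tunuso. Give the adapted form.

θəsəkəxɔibizɔhɔ

Substitution: /f/ → /θ/, giving /θəskxɔibzɔh/.
Syllabifying with onset maximization leaves /s/, /k/, /b/, /h/ stranded (no codas are permitted; onsets are limited to one consonant).
Epenthesis after each stranded consonant: /s/ → /sə/, /k/ → /kə/, /b/ → /bi/, /h/ → /hɔ/.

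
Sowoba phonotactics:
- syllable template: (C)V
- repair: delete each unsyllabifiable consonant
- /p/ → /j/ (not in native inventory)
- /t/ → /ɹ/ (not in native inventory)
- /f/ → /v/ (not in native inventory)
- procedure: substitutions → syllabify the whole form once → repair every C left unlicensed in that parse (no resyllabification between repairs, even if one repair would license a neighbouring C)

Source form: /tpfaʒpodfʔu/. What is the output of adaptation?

Substitution: /t/ → /ɹ/, /p/ → /j/, /f/ → /v/, giving /ɹjvaʒjodvʔu/.
Syllabifying with onset maximization leaves /ɹ/, /j/, /ʒ/, /d/, /v/ stranded (no codas are permitted; onsets are limited to one consonant).
Deleting the stranded consonants removes /ɹ/, /j/, /ʒ/, /d/, /v/.

vajoʔu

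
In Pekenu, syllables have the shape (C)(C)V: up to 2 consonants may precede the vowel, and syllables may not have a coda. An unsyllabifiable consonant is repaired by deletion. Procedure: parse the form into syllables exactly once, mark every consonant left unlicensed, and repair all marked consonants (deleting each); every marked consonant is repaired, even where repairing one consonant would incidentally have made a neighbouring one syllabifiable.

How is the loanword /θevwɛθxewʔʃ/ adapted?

Under (C)(C)V, the unsyllabifiable consonants are /w/, /ʔ/, /ʃ/ (no codas are permitted; onsets may contain at most 2 consonants).
Each unlicensed consonant is deleted: /w/, /ʔ/, /ʃ/.

θevwɛθxe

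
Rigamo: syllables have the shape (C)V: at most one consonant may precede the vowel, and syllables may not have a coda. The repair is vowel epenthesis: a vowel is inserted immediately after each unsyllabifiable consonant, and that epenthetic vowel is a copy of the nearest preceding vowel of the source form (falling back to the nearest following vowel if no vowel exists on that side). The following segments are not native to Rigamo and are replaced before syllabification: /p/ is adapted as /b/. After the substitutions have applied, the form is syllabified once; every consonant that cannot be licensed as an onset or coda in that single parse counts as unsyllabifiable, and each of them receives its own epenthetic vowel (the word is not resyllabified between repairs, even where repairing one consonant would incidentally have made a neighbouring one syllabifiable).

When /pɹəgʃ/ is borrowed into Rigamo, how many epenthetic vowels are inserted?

3

After substitution the input is /bɹəgʃ/.
The unsyllabifiable consonants are /b/, /g/, /ʃ/; each receives one epenthetic vowel.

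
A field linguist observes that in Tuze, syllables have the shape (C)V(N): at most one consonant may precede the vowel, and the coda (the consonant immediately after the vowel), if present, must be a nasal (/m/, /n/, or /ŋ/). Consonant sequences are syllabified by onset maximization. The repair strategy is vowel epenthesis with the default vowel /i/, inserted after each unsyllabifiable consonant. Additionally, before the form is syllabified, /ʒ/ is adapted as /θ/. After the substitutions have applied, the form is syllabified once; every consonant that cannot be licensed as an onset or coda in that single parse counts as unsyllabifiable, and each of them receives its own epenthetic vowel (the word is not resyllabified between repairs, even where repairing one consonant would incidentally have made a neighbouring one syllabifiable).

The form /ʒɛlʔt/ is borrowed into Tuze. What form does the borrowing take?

θɛliʔiti

Substitution: /ʒ/ → /θ/, giving /θɛlʔt/.
Syllabifying with onset maximization leaves /l/, /ʔ/, /t/ stranded (only a nasal (/m/, /n/, or /ŋ/) is licensed in coda position; onsets are limited to one consonant).
Each unlicensed consonant becomes the onset of a new syllable: /l/ → /li/, /ʔ/ → /ʔi/, /t/ → /ti/.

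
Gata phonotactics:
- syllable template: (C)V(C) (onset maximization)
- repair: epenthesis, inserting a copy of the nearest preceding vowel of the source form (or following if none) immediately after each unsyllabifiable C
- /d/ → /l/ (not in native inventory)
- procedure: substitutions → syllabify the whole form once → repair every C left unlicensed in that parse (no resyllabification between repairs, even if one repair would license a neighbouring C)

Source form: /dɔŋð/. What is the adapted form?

lɔŋðɔ

Substitution: /d/ → /l/, giving /lɔŋð/.
The consonants /ð/ cannot be parsed into a legal (C)V(C) syllable (at most one coda consonant is licensed; onsets are limited to one consonant).
Inserting the epenthetic vowel yields /ð/ → /ðɔ/.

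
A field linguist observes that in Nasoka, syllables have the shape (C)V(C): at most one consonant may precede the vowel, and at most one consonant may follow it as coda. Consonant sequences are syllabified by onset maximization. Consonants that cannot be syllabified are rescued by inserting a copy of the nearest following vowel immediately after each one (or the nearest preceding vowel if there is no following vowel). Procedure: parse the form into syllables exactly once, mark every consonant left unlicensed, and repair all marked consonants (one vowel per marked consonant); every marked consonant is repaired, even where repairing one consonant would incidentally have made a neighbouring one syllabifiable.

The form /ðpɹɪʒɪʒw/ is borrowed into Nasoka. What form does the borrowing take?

The consonants /ð/, /p/, /w/ cannot be parsed into a legal (C)V(C) syllable (at most one coda consonant is licensed; onsets are limited to one consonant).
Inserting the epenthetic vowel yields /ð/ → /ðɪ/, /p/ → /pɪ/, /w/ → /wɪ/.

ðɪpɪɹɪʒɪʒwɪ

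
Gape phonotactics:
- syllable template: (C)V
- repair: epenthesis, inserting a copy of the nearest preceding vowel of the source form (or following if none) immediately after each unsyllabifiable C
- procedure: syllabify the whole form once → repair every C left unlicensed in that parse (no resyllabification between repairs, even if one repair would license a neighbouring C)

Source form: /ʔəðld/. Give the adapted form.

Under (C)V, the unsyllabifiable consonants are /ð/, /l/, /d/ (no codas are permitted; onsets are limited to one consonant).
Inserting the epenthetic vowel yields /ð/ → /ðə/, /l/ → /lə/, /d/ → /də/.

ʔəðələdə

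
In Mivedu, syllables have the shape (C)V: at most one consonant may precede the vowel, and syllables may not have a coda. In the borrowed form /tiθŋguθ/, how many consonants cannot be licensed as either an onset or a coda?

3

Syllabifying with onset maximization leaves /θ/, /ŋ/, /θ/ stranded (no codas are permitted; onsets are limited to one consonant).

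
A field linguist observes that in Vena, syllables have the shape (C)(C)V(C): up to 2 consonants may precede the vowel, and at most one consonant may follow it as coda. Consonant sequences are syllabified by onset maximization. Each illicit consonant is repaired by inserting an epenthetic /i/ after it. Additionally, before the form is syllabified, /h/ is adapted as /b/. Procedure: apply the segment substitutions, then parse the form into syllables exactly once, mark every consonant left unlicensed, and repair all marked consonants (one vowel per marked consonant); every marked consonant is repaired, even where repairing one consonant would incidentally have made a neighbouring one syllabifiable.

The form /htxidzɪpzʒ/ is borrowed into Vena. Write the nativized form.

Substitution: /h/ → /b/, giving /btxidzɪpzʒ/.
Under (C)(C)V(C), the unsyllabifiable consonants are /b/, /z/, /ʒ/ (at most one coda consonant is licensed; onsets may contain at most 2 consonants).
Epenthesis after each stranded consonant: /b/ → /bi/, /z/ → /zi/, /ʒ/ → /ʒi/.

bitxidzɪpziʒi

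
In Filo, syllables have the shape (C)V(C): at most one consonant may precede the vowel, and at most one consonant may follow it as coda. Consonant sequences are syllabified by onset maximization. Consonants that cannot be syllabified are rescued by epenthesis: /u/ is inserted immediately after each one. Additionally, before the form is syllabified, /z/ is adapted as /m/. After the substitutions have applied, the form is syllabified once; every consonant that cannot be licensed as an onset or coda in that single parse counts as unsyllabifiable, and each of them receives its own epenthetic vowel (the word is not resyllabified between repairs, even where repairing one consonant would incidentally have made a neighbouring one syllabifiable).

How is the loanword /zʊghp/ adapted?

mʊghupu

Substitution: /z/ → /m/, giving /mʊghp/.
The consonants /h/, /p/ cannot be parsed into a legal (C)V(C) syllable (at most one coda consonant is licensed; onsets are limited to one consonant).
Inserting the epenthetic vowel yields /h/ → /hu/, /p/ → /pu/.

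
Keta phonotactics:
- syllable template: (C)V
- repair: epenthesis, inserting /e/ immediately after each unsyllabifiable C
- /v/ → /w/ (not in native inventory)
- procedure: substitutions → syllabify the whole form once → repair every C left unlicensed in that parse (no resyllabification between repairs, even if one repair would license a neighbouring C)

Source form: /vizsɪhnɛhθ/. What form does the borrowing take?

wizesɪhenɛheθe

Substitution: /v/ → /w/, giving /wizsɪhnɛhθ/.
Syllabifying with onset maximization leaves /z/, /h/, /h/, /θ/ stranded (no codas are permitted; onsets are limited to one consonant).
Inserting the epenthetic vowel yields /z/ → /ze/, /h/ → /he/, /h/ → /he/, /θ/ → /θe/.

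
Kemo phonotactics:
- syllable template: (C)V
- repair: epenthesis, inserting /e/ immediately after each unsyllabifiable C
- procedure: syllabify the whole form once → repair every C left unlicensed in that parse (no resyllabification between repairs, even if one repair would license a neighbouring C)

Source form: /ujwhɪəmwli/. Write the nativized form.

Syllabifying with onset maximization leaves /j/, /w/, /m/, /w/ stranded (no codas are permitted; onsets are limited to one consonant).
Epenthesis after each stranded consonant: /j/ → /je/, /w/ → /we/, /m/ → /me/, /w/ → /we/.

ujewehɪəmeweli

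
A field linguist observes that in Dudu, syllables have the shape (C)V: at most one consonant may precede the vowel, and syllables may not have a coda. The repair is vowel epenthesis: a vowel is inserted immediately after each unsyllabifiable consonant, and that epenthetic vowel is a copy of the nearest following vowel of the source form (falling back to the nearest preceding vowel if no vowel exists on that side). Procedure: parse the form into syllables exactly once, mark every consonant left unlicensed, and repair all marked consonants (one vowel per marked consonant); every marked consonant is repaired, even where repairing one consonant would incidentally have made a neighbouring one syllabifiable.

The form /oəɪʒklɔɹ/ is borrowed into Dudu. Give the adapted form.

The consonants /ʒ/, /k/, /ɹ/ cannot be parsed into a legal (C)V syllable (no codas are permitted; onsets are limited to one consonant).
Epenthesis after each stranded consonant: /ʒ/ → /ʒɔ/, /k/ → /kɔ/, /ɹ/ → /ɹɔ/.

oəɪʒɔkɔlɔɹɔ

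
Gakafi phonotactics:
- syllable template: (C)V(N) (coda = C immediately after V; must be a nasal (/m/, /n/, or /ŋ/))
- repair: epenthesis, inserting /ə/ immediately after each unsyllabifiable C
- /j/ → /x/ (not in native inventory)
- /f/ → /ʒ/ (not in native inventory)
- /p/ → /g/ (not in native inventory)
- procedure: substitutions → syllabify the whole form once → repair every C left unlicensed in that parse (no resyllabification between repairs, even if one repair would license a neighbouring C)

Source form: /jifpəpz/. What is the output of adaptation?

Substitution: /j/ → /x/, /f/ → /ʒ/, /p/ → /g/, giving /xiʒgəgz/.
The consonants /ʒ/, /g/, /z/ cannot be parsed into a legal (C)V(N) syllable (only a nasal (/m/, /n/, or /ŋ/) is licensed in coda position; onsets are limited to one consonant).
Inserting the epenthetic vowel yields /ʒ/ → /ʒə/, /g/ → /gə/, /z/ → /zə/.

xiʒəgəgəzə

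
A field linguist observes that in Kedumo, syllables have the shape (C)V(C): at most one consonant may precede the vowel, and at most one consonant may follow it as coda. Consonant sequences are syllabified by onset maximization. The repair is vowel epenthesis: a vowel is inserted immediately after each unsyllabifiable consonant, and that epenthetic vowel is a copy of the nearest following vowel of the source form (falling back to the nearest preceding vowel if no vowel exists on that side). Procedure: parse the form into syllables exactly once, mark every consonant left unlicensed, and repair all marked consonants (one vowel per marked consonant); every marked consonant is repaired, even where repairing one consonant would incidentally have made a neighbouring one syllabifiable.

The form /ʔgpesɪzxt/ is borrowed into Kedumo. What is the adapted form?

ʔegepesɪzxɪtɪ

Syllabifying with onset maximization leaves /ʔ/, /g/, /x/, /t/ stranded (at most one coda consonant is licensed; onsets are limited to one consonant).
Inserting the epenthetic vowel yields /ʔ/ → /ʔe/, /g/ → /ge/, /x/ → /xɪ/, /t/ → /tɪ/.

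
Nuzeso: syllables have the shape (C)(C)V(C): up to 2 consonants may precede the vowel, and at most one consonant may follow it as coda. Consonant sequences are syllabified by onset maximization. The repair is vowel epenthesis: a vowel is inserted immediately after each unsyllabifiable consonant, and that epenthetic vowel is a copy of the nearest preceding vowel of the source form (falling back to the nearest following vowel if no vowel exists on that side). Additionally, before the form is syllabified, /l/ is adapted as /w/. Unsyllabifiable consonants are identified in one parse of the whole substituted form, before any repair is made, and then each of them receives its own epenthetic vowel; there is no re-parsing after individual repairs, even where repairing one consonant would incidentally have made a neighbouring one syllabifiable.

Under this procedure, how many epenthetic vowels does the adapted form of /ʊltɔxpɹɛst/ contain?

After substitution the input is /ʊwtɔxpɹɛst/.
The unsyllabifiable consonants are /t/; each receives one epenthetic vowel.

1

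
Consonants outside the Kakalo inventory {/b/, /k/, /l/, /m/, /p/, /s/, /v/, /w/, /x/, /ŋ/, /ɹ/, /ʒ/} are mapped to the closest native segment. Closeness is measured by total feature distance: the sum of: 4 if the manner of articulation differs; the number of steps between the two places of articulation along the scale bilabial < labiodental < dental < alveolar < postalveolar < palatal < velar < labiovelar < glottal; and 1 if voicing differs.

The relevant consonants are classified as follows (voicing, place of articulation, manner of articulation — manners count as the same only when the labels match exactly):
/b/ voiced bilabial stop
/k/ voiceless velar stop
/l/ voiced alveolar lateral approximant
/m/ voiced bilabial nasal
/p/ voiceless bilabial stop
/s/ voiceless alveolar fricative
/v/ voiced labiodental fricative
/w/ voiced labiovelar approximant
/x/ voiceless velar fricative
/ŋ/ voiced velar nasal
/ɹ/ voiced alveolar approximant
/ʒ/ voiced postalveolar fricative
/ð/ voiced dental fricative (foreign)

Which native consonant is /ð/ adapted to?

/v/ is closest: same manner (fricative), place distance 1 (dental→labiodental), same voicing; total 1. Next closest is /s/ at distance 2.

v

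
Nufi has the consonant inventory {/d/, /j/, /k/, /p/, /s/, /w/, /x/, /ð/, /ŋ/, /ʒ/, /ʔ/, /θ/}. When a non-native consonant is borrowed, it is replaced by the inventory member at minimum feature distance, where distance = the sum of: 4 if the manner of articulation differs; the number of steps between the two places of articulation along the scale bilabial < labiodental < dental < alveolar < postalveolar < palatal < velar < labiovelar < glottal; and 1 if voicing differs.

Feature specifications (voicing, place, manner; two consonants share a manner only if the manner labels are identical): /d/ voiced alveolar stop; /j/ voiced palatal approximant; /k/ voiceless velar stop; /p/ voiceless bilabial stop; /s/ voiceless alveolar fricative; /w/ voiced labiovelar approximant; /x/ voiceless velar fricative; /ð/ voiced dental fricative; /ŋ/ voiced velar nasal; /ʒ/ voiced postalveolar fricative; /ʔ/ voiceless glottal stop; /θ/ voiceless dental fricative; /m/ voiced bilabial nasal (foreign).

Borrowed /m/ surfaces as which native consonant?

p

/p/ is closest: manner differs (nasal→stop, +4), place distance 0 (bilabial→bilabial), voicing differs (+1); total 5. Next closest is /ð/ at distance 6.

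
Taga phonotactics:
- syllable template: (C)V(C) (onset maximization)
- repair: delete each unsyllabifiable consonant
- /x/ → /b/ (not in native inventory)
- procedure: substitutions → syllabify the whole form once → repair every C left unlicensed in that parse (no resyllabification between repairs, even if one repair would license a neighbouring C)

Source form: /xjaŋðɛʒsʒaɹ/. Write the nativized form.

jaŋðɛʒʒaɹ

Substitution: /x/ → /b/, giving /bjaŋðɛʒsʒaɹ/.
Syllabifying with onset maximization leaves /b/, /s/ stranded (at most one coda consonant is licensed; onsets are limited to one consonant).
Deleting the stranded consonants removes /b/, /s/.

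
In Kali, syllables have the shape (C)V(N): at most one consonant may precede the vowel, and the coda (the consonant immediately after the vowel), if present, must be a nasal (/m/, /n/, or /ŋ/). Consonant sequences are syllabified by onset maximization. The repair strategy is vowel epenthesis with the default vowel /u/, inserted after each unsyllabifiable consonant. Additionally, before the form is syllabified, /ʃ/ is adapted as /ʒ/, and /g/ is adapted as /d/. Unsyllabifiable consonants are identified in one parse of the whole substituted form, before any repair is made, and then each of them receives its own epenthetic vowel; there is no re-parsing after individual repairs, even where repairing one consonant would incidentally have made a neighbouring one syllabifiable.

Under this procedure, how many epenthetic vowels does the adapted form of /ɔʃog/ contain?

After substitution the input is /ɔʒod/.
The unsyllabifiable consonants are /d/; each receives one epenthetic vowel.

1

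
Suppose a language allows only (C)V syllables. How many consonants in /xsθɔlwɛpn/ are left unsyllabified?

Syllabifying with onset maximization leaves /x/, /s/, /l/, /p/, /n/ stranded (no codas are permitted; onsets are limited to one consonant).

5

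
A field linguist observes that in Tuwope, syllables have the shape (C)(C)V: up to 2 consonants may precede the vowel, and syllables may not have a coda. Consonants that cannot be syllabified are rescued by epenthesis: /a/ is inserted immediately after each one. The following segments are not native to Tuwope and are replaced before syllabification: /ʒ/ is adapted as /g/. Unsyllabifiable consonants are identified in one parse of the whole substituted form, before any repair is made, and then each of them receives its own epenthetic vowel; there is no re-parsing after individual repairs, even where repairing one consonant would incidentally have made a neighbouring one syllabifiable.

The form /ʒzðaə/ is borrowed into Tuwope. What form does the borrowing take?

gazðaə

Substitution: /ʒ/ → /g/, giving /gzðaə/.
The consonants /g/ cannot be parsed into a legal (C)(C)V syllable (no codas are permitted; onsets may contain at most 2 consonants).
Inserting the epenthetic vowel yields /g/ → /ga/.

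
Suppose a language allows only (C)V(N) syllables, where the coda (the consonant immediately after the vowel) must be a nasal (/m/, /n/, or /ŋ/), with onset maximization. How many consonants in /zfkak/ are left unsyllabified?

3

The consonants /z/, /f/, /k/ cannot be parsed into a legal (C)V(N) syllable (only a nasal (/m/, /n/, or /ŋ/) is licensed in coda position; onsets are limited to one consonant).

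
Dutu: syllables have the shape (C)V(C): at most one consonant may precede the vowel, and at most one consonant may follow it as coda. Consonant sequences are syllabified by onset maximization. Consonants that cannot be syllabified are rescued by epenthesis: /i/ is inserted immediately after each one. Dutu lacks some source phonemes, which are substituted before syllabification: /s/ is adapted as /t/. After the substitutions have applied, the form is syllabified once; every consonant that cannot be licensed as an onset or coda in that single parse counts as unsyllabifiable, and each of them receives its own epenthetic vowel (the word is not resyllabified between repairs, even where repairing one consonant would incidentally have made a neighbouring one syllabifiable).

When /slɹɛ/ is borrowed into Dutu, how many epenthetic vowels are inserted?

2

After substitution the input is /tlɹɛ/.
The unsyllabifiable consonants are /t/, /l/; each receives one epenthetic vowel.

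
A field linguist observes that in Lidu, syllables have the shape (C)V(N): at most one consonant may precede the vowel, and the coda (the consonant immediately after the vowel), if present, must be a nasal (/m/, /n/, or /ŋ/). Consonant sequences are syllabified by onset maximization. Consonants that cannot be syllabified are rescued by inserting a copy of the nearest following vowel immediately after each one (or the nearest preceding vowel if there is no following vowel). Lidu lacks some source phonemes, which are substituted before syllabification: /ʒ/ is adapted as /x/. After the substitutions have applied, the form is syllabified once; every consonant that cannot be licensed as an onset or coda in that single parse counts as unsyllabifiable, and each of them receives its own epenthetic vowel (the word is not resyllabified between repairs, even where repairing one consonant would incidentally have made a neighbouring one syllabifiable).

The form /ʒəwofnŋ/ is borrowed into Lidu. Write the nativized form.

xəwofonoŋo

Substitution: /ʒ/ → /x/, giving /xəwofnŋ/.
Under (C)V(N), the unsyllabifiable consonants are /f/, /n/, /ŋ/ (only a nasal (/m/, /n/, or /ŋ/) is licensed in coda position; onsets are limited to one consonant).
Inserting the epenthetic vowel yields /f/ → /fo/, /n/ → /no/, /ŋ/ → /ŋo/.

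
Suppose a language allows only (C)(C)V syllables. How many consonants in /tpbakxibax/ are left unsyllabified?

The consonants /t/, /x/ cannot be parsed into a legal (C)(C)V syllable (no codas are permitted; onsets may contain at most 2 consonants).

2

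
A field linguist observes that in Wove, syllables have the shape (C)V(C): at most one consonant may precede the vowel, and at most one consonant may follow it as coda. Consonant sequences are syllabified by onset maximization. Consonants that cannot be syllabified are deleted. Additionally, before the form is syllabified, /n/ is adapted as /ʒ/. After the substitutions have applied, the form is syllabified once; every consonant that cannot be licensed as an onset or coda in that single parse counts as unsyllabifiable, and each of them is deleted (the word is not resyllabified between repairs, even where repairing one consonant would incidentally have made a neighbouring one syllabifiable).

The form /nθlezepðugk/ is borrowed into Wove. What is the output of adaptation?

Substitution: /n/ → /ʒ/, giving /ʒθlezepðugk/.
Syllabifying with onset maximization leaves /ʒ/, /θ/, /k/ stranded (at most one coda consonant is licensed; onsets are limited to one consonant).
Each unlicensed consonant is deleted: /ʒ/, /θ/, /k/.

lezepðug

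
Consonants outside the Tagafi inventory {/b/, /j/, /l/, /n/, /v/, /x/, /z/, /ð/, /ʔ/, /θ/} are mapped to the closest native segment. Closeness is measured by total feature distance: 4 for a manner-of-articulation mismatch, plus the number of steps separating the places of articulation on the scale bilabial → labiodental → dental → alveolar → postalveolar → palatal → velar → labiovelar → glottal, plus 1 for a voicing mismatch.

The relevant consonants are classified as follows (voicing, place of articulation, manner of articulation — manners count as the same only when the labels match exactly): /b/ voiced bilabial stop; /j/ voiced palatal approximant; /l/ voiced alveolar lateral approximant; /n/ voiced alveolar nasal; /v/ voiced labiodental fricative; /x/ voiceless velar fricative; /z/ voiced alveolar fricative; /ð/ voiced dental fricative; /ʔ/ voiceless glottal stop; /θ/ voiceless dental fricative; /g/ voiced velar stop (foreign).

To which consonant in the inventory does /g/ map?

/ʔ/ is closest: same manner (stop), place distance 2 (velar→glottal), voicing differs (+1); total 3. Next closest is /j/ at distance 5.

ʔ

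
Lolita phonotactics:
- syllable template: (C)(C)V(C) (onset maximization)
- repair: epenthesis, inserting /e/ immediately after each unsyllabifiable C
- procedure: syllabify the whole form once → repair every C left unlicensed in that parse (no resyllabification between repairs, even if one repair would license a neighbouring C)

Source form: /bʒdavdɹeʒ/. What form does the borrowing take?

beʒdavdɹeʒ

The consonants /b/ cannot be parsed into a legal (C)(C)V(C) syllable (at most one coda consonant is licensed; onsets may contain at most 2 consonants).
Epenthesis after each stranded consonant: /b/ → /be/.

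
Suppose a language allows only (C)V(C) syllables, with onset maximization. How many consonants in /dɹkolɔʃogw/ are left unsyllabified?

Under (C)V(C), the unsyllabifiable consonants are /d/, /ɹ/, /w/ (at most one coda consonant is licensed; onsets are limited to one consonant).

3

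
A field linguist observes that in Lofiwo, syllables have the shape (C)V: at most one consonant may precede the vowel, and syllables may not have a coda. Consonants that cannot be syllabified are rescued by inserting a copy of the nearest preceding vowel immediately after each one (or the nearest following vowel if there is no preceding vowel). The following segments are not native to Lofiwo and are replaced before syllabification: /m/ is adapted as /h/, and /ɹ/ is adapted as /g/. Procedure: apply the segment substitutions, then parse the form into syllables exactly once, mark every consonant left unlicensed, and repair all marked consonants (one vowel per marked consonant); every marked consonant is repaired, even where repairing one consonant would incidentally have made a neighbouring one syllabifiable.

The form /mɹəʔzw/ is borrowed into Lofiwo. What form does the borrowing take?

həgəʔəzəwə

Substitution: /m/ → /h/, /ɹ/ → /g/, giving /hgəʔzw/.
Syllabifying with onset maximization leaves /h/, /ʔ/, /z/, /w/ stranded (no codas are permitted; onsets are limited to one consonant).
Each unlicensed consonant becomes the onset of a new syllable: /h/ → /hə/, /ʔ/ → /ʔə/, /z/ → /zə/, /w/ → /wə/.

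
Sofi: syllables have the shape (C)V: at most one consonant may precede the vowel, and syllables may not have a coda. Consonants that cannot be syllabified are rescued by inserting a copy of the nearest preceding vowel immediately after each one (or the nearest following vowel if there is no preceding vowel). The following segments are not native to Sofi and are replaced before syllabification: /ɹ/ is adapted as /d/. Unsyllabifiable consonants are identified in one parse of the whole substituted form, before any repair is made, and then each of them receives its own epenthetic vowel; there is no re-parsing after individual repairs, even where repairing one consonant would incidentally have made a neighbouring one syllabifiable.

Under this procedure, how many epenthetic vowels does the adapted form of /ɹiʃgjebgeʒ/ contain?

4

After substitution the input is /diʃgjebgeʒ/.
The unsyllabifiable consonants are /ʃ/, /g/, /b/, /ʒ/; each receives one epenthetic vowel.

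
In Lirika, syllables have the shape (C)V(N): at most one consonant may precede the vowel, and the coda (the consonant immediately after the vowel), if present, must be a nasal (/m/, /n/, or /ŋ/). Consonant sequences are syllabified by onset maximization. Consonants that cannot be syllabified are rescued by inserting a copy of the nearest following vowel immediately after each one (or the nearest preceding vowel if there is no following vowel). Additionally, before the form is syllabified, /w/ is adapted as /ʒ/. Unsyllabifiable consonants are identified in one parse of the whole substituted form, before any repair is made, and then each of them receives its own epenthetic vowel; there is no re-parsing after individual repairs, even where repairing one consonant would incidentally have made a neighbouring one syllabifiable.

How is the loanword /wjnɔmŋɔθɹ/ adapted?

ʒɔjɔnɔmŋɔθɔɹɔ

Substitution: /w/ → /ʒ/, giving /ʒjnɔmŋɔθɹ/.
Under (C)V(N), the unsyllabifiable consonants are /ʒ/, /j/, /θ/, /ɹ/ (only a nasal (/m/, /n/, or /ŋ/) is licensed in coda position; onsets are limited to one consonant).
Each unlicensed consonant becomes the onset of a new syllable: /ʒ/ → /ʒɔ/, /j/ → /jɔ/, /θ/ → /θɔ/, /ɹ/ → /ɹɔ/.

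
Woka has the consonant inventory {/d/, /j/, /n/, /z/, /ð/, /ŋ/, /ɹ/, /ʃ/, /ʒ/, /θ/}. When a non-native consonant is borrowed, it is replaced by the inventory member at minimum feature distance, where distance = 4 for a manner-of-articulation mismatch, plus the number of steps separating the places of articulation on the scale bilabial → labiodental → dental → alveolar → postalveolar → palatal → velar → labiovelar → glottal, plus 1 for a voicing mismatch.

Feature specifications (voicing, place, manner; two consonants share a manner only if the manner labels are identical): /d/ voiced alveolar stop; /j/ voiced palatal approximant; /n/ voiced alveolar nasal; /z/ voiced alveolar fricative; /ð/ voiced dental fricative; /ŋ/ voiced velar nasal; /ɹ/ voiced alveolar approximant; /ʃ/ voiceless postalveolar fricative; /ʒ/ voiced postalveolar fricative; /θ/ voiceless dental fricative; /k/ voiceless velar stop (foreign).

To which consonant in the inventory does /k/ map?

d

/d/ is closest: same manner (stop), place distance 3 (velar→alveolar), voicing differs (+1); total 4. Next closest is /ŋ/ at distance 5.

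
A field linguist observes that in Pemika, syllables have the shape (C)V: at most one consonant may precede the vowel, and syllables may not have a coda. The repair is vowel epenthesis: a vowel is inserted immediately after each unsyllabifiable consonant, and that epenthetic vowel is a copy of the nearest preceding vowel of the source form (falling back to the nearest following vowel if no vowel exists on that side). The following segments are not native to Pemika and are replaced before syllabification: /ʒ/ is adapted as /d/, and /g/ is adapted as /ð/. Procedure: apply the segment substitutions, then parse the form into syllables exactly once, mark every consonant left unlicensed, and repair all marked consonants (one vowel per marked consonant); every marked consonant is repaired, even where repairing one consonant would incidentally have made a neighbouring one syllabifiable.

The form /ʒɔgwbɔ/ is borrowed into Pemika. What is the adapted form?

Substitution: /ʒ/ → /d/, /g/ → /ð/, giving /dɔðwbɔ/.
Syllabifying with onset maximization leaves /ð/, /w/ stranded (no codas are permitted; onsets are limited to one consonant).
Epenthesis after each stranded consonant: /ð/ → /ðɔ/, /w/ → /wɔ/.

dɔðɔwɔbɔ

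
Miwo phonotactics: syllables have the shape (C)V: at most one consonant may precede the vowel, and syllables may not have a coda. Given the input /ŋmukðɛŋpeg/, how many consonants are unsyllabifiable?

The consonants /ŋ/, /k/, /ŋ/, /g/ cannot be parsed into a legal (C)V syllable (no codas are permitted; onsets are limited to one consonant).

4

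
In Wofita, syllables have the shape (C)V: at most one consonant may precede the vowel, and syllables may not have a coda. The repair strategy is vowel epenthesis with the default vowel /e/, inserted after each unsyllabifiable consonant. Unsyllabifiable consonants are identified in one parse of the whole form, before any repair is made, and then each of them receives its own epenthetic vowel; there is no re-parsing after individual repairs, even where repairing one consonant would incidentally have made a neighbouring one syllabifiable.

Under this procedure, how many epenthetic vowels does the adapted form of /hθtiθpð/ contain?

The unsyllabifiable consonants are /h/, /θ/, /θ/, /p/, /ð/; each receives one epenthetic vowel.

5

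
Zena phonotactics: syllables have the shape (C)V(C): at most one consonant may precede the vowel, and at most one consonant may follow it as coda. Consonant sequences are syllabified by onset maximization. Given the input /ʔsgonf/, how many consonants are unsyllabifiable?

Syllabifying with onset maximization leaves /ʔ/, /s/, /f/ stranded (at most one coda consonant is licensed; onsets are limited to one consonant).

3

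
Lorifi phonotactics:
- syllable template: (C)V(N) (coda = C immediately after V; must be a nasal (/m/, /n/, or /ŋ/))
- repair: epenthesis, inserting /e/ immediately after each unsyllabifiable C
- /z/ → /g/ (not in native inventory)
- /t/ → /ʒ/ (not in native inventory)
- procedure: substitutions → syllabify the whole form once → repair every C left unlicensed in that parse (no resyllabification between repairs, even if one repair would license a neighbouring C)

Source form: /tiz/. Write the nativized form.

ʒige

Substitution: /t/ → /ʒ/, /z/ → /g/, giving /ʒig/.
The consonants /g/ cannot be parsed into a legal (C)V(N) syllable (only a nasal (/m/, /n/, or /ŋ/) is licensed in coda position; onsets are limited to one consonant).
Epenthesis after each stranded consonant: /g/ → /ge/.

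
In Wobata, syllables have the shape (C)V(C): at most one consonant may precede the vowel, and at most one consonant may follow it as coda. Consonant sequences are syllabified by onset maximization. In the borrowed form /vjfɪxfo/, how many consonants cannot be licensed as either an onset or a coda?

Syllabifying with onset maximization leaves /v/, /j/ stranded (at most one coda consonant is licensed; onsets are limited to one consonant).

2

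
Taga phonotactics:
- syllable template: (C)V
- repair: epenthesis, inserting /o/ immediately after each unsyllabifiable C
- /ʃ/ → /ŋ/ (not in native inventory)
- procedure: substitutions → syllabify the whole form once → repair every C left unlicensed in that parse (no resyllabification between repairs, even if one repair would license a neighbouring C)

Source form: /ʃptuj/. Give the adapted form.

Substitution: /ʃ/ → /ŋ/, giving /ŋptuj/.
Under (C)V, the unsyllabifiable consonants are /ŋ/, /p/, /j/ (no codas are permitted; onsets are limited to one consonant).
Each unlicensed consonant becomes the onset of a new syllable: /ŋ/ → /ŋo/, /p/ → /po/, /j/ → /jo/.

ŋopotujo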